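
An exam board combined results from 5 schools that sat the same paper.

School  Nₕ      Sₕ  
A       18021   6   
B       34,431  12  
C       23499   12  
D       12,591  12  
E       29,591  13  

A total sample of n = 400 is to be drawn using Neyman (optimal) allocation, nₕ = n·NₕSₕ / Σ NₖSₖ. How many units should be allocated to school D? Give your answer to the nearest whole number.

A: NₕSₕ = 18021·6 = 108126
B: NₕSₕ = 34431·12 = 413172
C: NₕSₕ = 23499·12 = 281988
D: NₕSₕ = 12591·12 = 151092
E: NₕSₕ = 29591·13 = 384683
Σ NₕSₕ = 1339061.
n_D = 400·151092/1339061 = 45.134... → 45.

45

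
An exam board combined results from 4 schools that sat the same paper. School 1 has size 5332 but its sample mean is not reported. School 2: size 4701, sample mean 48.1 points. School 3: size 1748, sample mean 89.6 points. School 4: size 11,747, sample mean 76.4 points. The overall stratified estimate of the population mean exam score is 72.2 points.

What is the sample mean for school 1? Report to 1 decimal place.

Σ Nₕx̄ₕ = N·μ, so 5332·x̄_1 = 23528·72.2 − (4701·48.1 + 1748·89.6 + 11747·76.4).
= 1698721.6 − 1280209.7 = 418511.9.
x̄_1 = 418511.9 / 5332 = 78.491... → 78.5.

78.5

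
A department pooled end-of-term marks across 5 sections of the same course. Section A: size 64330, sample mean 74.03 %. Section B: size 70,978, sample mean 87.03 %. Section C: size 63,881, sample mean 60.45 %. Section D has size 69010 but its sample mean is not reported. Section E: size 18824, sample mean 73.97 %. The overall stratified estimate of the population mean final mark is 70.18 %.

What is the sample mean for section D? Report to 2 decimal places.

N = 64330 + 70978 + 63881 + 69010 + 18824 = 287023.
Overall total = μ·N = 70.18·287023 = 20143274.14.
Subtract the known strata: 64330·74.03 + 70978·87.03 + 63881·60.45 + 18824·73.97 = 16193582.97.
Remaining total for section D: 20143274.14 − 16193582.97 = 3949691.17.
Divide by its size: 3949691.17 / 69010 = 57.2336... → 57.23.

57.23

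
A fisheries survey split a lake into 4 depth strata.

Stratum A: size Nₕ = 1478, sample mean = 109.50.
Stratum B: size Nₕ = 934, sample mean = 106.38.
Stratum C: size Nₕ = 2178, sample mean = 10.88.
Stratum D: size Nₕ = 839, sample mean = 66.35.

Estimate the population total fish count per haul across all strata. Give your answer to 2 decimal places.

340564.21

A: 1478·109.50 = 161841
B: 934·106.38 = 99358.92
C: 2178·10.88 = 23696.64
D: 839·66.35 = 55667.65
τ̂ = Σ Nₕx̄ₕ = 340564.21.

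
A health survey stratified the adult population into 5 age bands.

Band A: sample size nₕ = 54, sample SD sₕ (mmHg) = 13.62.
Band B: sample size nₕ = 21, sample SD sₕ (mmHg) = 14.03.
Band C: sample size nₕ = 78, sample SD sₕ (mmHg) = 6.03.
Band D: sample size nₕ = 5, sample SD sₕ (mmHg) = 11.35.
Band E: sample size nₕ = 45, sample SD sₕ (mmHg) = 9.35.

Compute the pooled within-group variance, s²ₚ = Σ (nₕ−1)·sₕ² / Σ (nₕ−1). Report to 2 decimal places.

105.71

A: (54−1)·13.62² = 53·185.5044 = 9831.7332
B: (21−1)·14.03² = 20·196.8409 = 3936.818
C: (78−1)·6.03² = 77·36.3609 = 2799.7893
D: (5−1)·11.35² = 4·128.8225 = 515.29
E: (45−1)·9.35² = 44·87.4225 = 3846.59
Numerator = 20930.2205; denominator = Σ(nₕ−1) = 198.
s²ₚ = 20930.2205/198 = 105.7082... → 105.71.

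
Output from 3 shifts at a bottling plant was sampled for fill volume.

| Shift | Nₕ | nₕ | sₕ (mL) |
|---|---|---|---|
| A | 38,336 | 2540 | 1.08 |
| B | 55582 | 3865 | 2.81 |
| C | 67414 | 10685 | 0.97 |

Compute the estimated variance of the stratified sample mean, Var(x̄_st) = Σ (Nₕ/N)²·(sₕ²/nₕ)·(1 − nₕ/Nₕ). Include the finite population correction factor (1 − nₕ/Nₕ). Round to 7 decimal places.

0.0002628

N = 161332; Wₕ = Nₕ/N.
shift A: (38336/161332)²·1.08²/2540·(1 − 2540/38336) = 0.0000242111
shift B: (55582/161332)²·2.81²/3865·(1 − 3865/55582) = 0.0002256262
shift C: (67414/161332)²·0.97²/10685·(1 − 10685/67414) = 0.0000129385
Sum = 0.0002627758 → 0.0002628.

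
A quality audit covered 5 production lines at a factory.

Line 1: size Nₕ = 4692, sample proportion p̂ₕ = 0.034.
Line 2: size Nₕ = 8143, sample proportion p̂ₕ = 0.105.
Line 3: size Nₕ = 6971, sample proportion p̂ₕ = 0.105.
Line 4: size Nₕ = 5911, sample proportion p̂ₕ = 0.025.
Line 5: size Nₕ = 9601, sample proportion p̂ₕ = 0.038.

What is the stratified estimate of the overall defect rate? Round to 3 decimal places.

0.064

Wₕ = Nₕ/N with N = 35318: 0.1329, 0.2306, 0.1974, 0.1674, 0.2718.
p̂_st = 0.1329·0.034 + 0.2306·0.105 + 0.1974·0.105 + 0.1674·0.025 + 0.2718·0.038 ≈ 0.06396... → 0.064.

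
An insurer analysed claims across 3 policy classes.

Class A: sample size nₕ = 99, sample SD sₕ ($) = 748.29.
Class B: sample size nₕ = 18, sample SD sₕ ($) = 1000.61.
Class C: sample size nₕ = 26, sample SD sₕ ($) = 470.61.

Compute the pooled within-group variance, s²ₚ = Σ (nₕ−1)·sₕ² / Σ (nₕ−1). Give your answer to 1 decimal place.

A: (99−1)·748.29² = 98·559937.9241 = 54873916.5618
B: (18−1)·1000.61² = 17·1001220.3721 = 17020746.3257
C: (26−1)·470.61² = 25·221473.7721 = 5536844.3025
Numerator = 77431507.19; denominator = Σ(nₕ−1) = 140.
s²ₚ = 77431507.19/140 = 553082.194... → 553082.2.

553082.2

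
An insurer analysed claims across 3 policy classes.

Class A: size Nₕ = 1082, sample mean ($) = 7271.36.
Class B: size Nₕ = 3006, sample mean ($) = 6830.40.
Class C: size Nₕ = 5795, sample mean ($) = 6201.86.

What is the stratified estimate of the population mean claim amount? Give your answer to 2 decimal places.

x̄_st = (Σ Nₕx̄ₕ) / (Σ Nₕ) = (1082·7271.36 + 3006·6830.40 + 5795·6201.86) / 9883
= 64339572.62 / 9883 = 6510.1257... → 6510.13.

6510.13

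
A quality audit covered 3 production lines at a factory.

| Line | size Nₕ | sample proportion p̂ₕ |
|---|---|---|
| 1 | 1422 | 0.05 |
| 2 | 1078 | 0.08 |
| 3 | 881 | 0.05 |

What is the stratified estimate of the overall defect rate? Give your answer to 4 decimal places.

0.0596

N = 1422 + 1078 + 881 = 3381.
Overall proportion = Σ (Nₕ/N)·p̂ₕ.
Σ Nₕp̂ₕ = 71.1 + 86.24 + 44.05 = 201.39.
201.39 / 3381 = 0.059565... → 0.0596.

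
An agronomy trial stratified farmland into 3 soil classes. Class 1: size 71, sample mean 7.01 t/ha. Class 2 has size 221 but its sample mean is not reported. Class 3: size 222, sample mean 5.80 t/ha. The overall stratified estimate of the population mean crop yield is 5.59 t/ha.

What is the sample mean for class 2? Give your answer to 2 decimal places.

N = 71 + 221 + 222 = 514.
Overall total = μ·N = 5.59·514 = 2873.26.
Subtract the known strata: 71·7.01 + 222·5.80 = 1785.31.
Remaining total for class 2: 2873.26 − 1785.31 = 1087.95.
Divide by its size: 1087.95 / 221 = 4.9229... → 4.92.

4.92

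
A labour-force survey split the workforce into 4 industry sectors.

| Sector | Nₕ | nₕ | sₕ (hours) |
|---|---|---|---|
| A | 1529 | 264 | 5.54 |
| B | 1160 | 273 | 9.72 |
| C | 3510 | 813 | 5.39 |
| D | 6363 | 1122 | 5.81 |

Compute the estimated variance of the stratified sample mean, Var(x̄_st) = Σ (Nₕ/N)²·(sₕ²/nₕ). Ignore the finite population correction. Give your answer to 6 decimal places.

N = 12562. Term for each stratum: Wₕ²sₕ²/nₕ.
Var(x̄_st) = 0.001722317 + 0.002950994 + 0.002789868 + 0.007719082 = 0.015182261 → 0.015182.

0.015182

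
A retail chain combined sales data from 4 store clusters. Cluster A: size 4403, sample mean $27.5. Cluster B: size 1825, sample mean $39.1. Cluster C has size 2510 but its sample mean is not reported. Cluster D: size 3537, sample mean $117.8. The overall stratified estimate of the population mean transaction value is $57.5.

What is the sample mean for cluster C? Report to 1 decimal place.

38.5

Σ Nₕx̄ₕ = N·μ, so 2510·x̄_C = 12275·57.5 − (4403·27.5 + 1825·39.1 + 3537·117.8).
= 705812.5 − 609098.6 = 96713.9.
x̄_C = 96713.9 / 2510 = 38.531... → 38.5.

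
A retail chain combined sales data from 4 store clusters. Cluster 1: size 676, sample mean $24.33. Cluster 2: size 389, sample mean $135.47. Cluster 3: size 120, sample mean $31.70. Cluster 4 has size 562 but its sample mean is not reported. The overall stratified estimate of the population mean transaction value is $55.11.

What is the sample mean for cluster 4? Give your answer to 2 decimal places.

41.51

N = 676 + 389 + 120 + 562 = 1747.
Overall total = μ·N = 55.11·1747 = 96277.17.
Subtract the known strata: 676·24.33 + 389·135.47 + 120·31.70 = 72948.91.
Remaining total for cluster 4: 96277.17 − 72948.91 = 23328.26.
Divide by its size: 23328.26 / 562 = 41.5094... → 41.51.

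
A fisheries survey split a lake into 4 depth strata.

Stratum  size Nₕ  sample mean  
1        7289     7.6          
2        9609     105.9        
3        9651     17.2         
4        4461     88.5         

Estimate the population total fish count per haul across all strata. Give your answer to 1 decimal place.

1633785.2

1: 7289·7.6 = 55396.4
2: 9609·105.9 = 1017593.1
3: 9651·17.2 = 165997.2
4: 4461·88.5 = 394798.5
τ̂ = Σ Nₕx̄ₕ = 1633785.2.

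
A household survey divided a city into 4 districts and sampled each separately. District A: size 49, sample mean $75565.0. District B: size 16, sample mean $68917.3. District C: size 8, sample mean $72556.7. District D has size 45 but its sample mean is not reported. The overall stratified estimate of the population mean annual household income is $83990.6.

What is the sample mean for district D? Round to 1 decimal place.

Σ Nₕx̄ₕ = N·μ, so 45·x̄_D = 118·83990.6 − (49·75565.0 + 16·68917.3 + 8·72556.7).
= 9910890.8 − 5385815.4 = 4525075.4.
x̄_D = 4525075.4 / 45 = 100557.231... → 100557.2.

100557.2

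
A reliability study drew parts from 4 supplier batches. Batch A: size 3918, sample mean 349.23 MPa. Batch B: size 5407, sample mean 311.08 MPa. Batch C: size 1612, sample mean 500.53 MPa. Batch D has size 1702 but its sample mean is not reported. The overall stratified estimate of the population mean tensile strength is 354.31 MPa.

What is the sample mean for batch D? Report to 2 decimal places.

N = 3918 + 5407 + 1612 + 1702 = 12639.
Overall total = μ·N = 354.31·12639 = 4478124.09.
Subtract the known strata: 3918·349.23 + 5407·311.08 + 1612·500.53 = 3857147.06.
Remaining total for batch D: 4478124.09 − 3857147.06 = 620977.03.
Divide by its size: 620977.03 / 1702 = 364.8514... → 364.85.

364.85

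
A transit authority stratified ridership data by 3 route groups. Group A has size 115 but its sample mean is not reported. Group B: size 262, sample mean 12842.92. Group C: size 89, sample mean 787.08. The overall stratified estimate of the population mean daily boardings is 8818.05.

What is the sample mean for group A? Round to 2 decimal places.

N = 115 + 262 + 89 = 466.
Overall total = μ·N = 8818.05·466 = 4109211.3.
Subtract the known strata: 262·12842.92 + 89·787.08 = 3434895.16.
Remaining total for group A: 4109211.3 − 3434895.16 = 674316.14.
Divide by its size: 674316.14 / 115 = 5863.6186... → 5863.62.

5863.62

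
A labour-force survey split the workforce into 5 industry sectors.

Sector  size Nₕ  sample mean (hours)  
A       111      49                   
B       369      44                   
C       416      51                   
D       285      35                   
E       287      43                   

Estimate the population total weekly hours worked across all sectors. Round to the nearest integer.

A: 111·49 = 5439
B: 369·44 = 16236
C: 416·51 = 21216
D: 285·35 = 9975
E: 287·43 = 12341
τ̂ = Σ Nₕx̄ₕ = 65207.

65207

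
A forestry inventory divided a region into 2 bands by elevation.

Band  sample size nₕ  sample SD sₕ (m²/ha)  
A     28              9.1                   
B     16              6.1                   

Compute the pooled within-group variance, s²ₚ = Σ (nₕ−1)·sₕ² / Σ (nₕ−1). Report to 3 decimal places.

A: (28−1)·9.1² = 27·82.81 = 2235.87
B: (16−1)·6.1² = 15·37.21 = 558.15
Numerator = 2794.02; denominator = Σ(nₕ−1) = 42.
s²ₚ = 2794.02/42 = 66.52429... → 66.524.

66.524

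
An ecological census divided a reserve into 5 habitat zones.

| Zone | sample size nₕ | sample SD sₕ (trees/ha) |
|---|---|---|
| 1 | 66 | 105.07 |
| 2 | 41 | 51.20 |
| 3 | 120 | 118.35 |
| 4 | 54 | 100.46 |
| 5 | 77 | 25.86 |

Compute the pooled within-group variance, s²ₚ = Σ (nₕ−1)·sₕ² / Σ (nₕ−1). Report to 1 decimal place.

8710.9

1: (66−1)·105.07² = 65·11039.7049 = 717580.8185
2: (41−1)·51.20² = 40·2621.44 = 104857.6
3: (120−1)·118.35² = 119·14006.7225 = 1666799.9775
4: (54−1)·100.46² = 53·10092.2116 = 534887.2148
5: (77−1)·25.86² = 76·668.7396 = 50824.2096
Numerator = 3074949.8204; denominator = Σ(nₕ−1) = 353.
s²ₚ = 3074949.8204/353 = 8710.906... → 8710.9.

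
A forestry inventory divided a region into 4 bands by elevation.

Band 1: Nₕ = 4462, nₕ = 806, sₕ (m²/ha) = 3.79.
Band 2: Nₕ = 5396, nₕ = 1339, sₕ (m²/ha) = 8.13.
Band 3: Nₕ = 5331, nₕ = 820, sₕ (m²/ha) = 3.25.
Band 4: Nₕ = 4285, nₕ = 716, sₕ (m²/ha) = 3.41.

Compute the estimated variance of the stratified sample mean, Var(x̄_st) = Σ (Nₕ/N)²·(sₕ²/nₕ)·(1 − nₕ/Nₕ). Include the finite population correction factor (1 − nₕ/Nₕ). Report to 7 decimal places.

N = 19474. Term for each stratum: Wₕ²sₕ²/nₕ·(1−nₕ/Nₕ).
Var(x̄_st) = 0.0007666000 + 0.0028494900 + 0.0008168156 + 0.0006549117 = 0.0050878173 → 0.0050878.

0.0050878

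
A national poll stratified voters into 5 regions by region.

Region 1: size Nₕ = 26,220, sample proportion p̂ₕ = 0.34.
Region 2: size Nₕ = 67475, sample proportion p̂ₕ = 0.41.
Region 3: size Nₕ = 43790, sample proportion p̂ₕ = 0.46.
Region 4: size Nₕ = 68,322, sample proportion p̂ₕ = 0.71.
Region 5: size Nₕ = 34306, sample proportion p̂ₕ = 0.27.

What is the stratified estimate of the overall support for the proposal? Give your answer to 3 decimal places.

0.477

N = 26220 + 67475 + 43790 + 68322 + 34306 = 240113.
Overall proportion = Σ (Nₕ/N)·p̂ₕ.
Σ Nₕp̂ₕ = 8914.8 + 27664.75 + 20143.4 + 48508.62 + 9262.62 = 114494.19.
114494.19 / 240113 = 0.47683... → 0.477.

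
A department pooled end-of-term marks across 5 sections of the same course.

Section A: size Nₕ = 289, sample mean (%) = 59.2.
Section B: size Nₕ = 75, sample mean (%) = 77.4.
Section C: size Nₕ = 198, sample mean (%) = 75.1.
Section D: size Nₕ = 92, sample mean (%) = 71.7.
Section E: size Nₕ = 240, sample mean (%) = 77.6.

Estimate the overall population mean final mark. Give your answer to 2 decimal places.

70.47

N = 894; weights Wₕ = Nₕ/N = (0.3233, 0.0839, 0.2215, 0.1029, 0.2685).
x̄_st = Σ Wₕ·x̄ₕ = 0.3233·59.2 + 0.0839·77.4 + 0.2215·75.1 + 0.1029·71.7 + 0.2685·77.6 ≈ 70.4743...
→ 70.47.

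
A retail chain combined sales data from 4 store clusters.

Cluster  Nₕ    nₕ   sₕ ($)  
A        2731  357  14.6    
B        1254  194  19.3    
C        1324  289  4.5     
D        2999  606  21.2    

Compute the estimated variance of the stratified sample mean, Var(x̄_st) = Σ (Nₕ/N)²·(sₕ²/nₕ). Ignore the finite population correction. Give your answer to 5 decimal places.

N = 8308; Wₕ = Nₕ/N.
cluster A: (2731/8308)²·14.6²/357 = 0.06451904
cluster B: (1254/8308)²·19.3²/194 = 0.04374365
cluster C: (1324/8308)²·4.5²/289 = 0.00177955
cluster D: (2999/8308)²·21.2²/606 = 0.09664047
Sum = 0.20668271 → 0.20668.

0.20668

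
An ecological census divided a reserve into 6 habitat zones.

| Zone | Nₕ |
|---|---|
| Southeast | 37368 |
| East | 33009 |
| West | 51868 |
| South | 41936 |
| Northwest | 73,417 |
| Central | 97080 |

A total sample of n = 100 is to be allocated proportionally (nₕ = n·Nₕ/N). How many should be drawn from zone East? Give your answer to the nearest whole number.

Share of zone East = 33009/334678 = 0.09863.
Allocate 100 × 0.09863 = 9.863... → 10.

10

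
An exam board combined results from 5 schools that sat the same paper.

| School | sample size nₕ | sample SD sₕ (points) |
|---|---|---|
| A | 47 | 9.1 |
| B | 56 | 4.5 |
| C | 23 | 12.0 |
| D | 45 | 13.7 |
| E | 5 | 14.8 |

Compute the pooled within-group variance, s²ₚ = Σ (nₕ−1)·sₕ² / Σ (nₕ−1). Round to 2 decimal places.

Degrees of freedom: 46 + 55 + 22 + 44 + 4 = 171.
Σ(nₕ−1)sₕ² = 46·82.81 + 55·20.25 + 22·144 + 44·187.69 + 4·219.04 = 17225.53.
s²ₚ = 17225.53 / 171 = 100.7341... → 100.73.

100.73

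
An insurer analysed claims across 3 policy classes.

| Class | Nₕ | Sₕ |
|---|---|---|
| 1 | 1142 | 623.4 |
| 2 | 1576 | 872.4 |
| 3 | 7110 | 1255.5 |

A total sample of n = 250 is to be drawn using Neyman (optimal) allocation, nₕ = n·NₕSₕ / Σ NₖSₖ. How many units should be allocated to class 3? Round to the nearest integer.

Σ NₕSₕ = 1142·623.4 + 1576·872.4 + 7110·1255.5 = 11013430.2.
Share for 3: 8926605/11013430.2 = 0.81052.
n_3 = 250 × 0.81052 = 202.630... → 203.

203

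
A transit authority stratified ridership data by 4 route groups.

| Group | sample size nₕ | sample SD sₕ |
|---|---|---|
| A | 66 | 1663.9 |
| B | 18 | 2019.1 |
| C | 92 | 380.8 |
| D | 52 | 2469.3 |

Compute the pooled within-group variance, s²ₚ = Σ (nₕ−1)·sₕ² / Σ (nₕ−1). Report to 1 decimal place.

2559941.8

Degrees of freedom: 65 + 17 + 91 + 51 = 224.
Σ(nₕ−1)sₕ² = 65·2768563.21 + 17·4076764.81 + 91·145008.64 + 51·6097442.49 = 573426963.65.
s²ₚ = 573426963.65 / 224 = 2559941.802... → 2559941.8.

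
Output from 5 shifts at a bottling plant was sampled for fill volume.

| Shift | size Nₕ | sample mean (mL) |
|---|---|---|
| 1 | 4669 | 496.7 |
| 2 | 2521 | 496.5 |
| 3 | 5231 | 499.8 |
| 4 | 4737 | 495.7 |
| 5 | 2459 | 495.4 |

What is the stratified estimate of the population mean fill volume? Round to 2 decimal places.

497.10

N = 4669 + 2521 + 5231 + 4737 + 2459 = 19617.
The stratified mean weights each stratum mean by its population share Nₕ/N.
Σ Nₕx̄ₕ = 4669·496.7 + 2521·496.5 + 5231·499.8 + 4737·495.7 + 2459·495.4 = 2319092.3 + 1251676.5 + 2614453.8 + 2348130.9 + 1218188.6 = 9751542.1.
Divide by N: 9751542.1 / 19617 = 497.0965... → 497.10.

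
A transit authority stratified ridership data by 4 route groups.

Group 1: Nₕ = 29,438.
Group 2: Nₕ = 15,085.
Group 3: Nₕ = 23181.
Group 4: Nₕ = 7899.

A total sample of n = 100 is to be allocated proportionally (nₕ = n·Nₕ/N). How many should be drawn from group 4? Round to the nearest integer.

10

N = 29438 + 15085 + 23181 + 7899 = 75603.
n_4 = 100·7899/75603 = 10.448... → 10.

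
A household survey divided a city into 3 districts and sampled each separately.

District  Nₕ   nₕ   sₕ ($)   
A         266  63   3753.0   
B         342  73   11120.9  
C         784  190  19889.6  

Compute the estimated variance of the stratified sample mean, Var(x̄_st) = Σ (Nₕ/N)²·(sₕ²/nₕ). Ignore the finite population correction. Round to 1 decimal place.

770898.4

N = 1392; Wₕ = Nₕ/N.
district A: (266/1392)²·3753.0²/63 = 8163.9697
district B: (342/1392)²·11120.9²/73 = 102265.8783
district C: (784/1392)²·19889.6²/190 = 660468.5648
Sum = 770898.4128 → 770898.4.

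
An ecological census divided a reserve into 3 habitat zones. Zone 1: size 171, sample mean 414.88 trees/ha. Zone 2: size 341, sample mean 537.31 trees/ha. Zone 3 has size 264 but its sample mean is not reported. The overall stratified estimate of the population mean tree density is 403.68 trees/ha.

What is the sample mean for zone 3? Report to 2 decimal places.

223.82

Σ Nₕx̄ₕ = N·μ, so 264·x̄_3 = 776·403.68 − (171·414.88 + 341·537.31).
= 313255.68 − 254167.19 = 59088.49.
x̄_3 = 59088.49 / 264 = 223.8200... → 223.82.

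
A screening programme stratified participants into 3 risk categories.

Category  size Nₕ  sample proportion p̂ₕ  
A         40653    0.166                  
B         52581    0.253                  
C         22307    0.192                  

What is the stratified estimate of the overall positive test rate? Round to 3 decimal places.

Wₕ = Nₕ/N with N = 115541: 0.3518, 0.4551, 0.1931.
p̂_st = 0.3518·0.166 + 0.4551·0.253 + 0.1931·0.192 ≈ 0.21061... → 0.211.

0.211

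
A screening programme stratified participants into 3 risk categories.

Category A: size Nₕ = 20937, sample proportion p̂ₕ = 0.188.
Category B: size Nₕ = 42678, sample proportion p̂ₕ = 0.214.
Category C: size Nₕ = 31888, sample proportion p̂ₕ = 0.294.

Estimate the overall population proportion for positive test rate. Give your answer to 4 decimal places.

Wₕ = Nₕ/N with N = 95503: 0.2192, 0.4469, 0.3339.
p̂_st = 0.2192·0.188 + 0.4469·0.214 + 0.3339·0.294 ≈ 0.235012... → 0.2350.

0.2350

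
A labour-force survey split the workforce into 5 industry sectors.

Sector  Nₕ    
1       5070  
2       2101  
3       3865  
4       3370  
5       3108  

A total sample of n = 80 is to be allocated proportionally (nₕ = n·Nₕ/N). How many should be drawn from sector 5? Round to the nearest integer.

14

N = 5070 + 2101 + 3865 + 3370 + 3108 = 17514.
n_5 = 80·3108/17514 = 14.197... → 14.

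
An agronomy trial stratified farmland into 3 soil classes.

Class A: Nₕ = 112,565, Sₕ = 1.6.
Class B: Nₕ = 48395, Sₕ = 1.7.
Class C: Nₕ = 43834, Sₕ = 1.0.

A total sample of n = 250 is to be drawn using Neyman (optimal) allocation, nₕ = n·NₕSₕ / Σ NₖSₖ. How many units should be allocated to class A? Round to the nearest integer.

A: NₕSₕ = 112565·1.6 = 180104
B: NₕSₕ = 48395·1.7 = 82271.5
C: NₕSₕ = 43834·1.0 = 43834
Σ NₕSₕ = 306209.5.
n_A = 250·180104/306209.5 = 147.043... → 147.

147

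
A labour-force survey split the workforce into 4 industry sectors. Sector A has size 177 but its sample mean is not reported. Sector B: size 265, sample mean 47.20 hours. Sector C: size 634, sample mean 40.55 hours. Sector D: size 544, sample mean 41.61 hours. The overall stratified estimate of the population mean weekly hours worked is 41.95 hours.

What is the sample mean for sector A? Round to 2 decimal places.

N = 177 + 265 + 634 + 544 = 1620.
Overall total = μ·N = 41.95·1620 = 67959.
Subtract the known strata: 265·47.20 + 634·40.55 + 544·41.61 = 60852.54.
Remaining total for sector A: 67959 − 60852.54 = 7106.46.
Divide by its size: 7106.46 / 177 = 40.1495... → 40.15.

40.15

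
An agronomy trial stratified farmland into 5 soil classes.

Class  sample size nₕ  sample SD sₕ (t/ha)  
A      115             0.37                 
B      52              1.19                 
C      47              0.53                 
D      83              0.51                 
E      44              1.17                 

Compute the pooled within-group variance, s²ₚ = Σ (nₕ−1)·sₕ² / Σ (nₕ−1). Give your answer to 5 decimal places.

0.53851

Degrees of freedom: 114 + 51 + 46 + 82 + 43 = 336.
Σ(nₕ−1)sₕ² = 114·0.1369 + 51·1.4161 + 46·0.2809 + 82·0.2601 + 43·1.3689 = 180.94.
s²ₚ = 180.94 / 336 = 0.5385119... → 0.53851.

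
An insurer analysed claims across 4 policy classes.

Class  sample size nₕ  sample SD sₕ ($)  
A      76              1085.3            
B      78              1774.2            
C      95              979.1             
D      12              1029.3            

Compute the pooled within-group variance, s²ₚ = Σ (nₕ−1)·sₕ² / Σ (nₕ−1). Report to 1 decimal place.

Degrees of freedom: 75 + 77 + 94 + 11 = 257.
Σ(nₕ−1)sₕ² = 75·1177876.09 + 77·3147785.64 + 94·958636.81 + 11·1059458.49 = 432486104.56.
s²ₚ = 432486104.56 / 257 = 1682825.310... → 1682825.3.

1682825.3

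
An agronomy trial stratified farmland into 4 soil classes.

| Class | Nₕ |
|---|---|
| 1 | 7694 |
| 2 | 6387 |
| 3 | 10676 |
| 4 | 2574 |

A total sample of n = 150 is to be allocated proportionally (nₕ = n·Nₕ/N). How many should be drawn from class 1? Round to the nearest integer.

42

N = 7694 + 6387 + 10676 + 2574 = 27331.
n_1 = 150·7694/27331 = 42.227... → 42.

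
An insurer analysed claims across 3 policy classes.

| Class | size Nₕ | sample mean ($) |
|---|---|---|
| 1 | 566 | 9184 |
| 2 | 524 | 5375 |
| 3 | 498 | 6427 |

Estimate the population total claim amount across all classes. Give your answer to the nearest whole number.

Population total = Σ Nₕ·x̄ₕ (each stratum's size times its mean).
566·9184 + 524·5375 + 498·6427 = 5198144 + 2816500 + 3200646 = 11215290.

11215290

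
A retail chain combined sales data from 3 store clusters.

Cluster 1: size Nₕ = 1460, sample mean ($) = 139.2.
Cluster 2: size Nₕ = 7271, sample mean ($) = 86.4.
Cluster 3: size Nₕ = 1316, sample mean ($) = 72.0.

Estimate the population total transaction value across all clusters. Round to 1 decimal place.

926198.4

1: 1460·139.2 = 203232
2: 7271·86.4 = 628214.4
3: 1316·72.0 = 94752
τ̂ = Σ Nₕx̄ₕ = 926198.4.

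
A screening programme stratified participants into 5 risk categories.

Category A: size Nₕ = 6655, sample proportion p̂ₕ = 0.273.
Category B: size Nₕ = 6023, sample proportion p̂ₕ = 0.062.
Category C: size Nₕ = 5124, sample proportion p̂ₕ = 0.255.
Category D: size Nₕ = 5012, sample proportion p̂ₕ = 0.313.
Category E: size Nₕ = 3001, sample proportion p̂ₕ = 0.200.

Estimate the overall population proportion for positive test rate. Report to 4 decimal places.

0.2195

Wₕ = Nₕ/N with N = 25815: 0.2578, 0.2333, 0.1985, 0.1942, 0.1163.
p̂_st = 0.2578·0.273 + 0.2333·0.062 + 0.1985·0.255 + 0.1942·0.313 + 0.1163·0.200 ≈ 0.219478... → 0.2195.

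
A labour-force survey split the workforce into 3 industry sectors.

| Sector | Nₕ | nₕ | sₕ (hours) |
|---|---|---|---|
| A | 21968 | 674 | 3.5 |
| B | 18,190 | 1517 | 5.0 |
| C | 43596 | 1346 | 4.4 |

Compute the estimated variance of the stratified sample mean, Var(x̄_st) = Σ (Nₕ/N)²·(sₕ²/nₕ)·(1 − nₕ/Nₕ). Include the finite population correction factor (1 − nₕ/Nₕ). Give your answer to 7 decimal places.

0.0057013

N = 83754; Wₕ = Nₕ/N.
sector A: (21968/83754)²·3.5²/674·(1 − 674/21968) = 0.0012120285
sector B: (18190/83754)²·5.0²/1517·(1 − 1517/18190) = 0.0007125080
sector C: (43596/83754)²·4.4²/1346·(1 − 1346/43596) = 0.0037767874
Sum = 0.0057013239 → 0.0057013.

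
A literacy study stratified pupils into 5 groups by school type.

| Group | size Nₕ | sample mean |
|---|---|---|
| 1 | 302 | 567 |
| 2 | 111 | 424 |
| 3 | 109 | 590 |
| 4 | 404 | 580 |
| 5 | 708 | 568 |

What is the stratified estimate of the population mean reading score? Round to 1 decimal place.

562.5

x̄_st = (Σ Nₕx̄ₕ) / (Σ Nₕ) = (302·567 + 111·424 + 109·590 + 404·580 + 708·568) / 1634
= 919072 / 1634 = 562.468... → 562.5.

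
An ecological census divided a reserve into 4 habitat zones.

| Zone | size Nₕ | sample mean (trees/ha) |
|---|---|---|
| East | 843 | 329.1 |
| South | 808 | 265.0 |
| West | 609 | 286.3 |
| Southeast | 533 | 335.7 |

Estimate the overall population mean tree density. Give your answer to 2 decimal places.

N = 2793; weights Wₕ = Nₕ/N = (0.3018, 0.2893, 0.2180, 0.1908).
x̄_st = Σ Wₕ·x̄ₕ = 0.3018·329.1 + 0.2893·265.0 + 0.2180·286.3 + 0.1908·335.7 ≈ 302.4834...
→ 302.48.

302.48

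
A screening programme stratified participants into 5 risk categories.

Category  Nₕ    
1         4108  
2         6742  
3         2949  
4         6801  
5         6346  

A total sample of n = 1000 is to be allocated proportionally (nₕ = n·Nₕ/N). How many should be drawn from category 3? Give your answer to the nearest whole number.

109

N = 4108 + 6742 + 2949 + 6801 + 6346 = 26946.
n_3 = 1000·2949/26946 = 109.441... → 109.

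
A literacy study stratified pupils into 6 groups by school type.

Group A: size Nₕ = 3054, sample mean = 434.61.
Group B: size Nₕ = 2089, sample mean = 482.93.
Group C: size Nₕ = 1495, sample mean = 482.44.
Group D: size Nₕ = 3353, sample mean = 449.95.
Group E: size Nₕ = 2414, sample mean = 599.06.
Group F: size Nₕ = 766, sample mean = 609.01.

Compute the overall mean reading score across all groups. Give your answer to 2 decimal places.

491.89

N = 3054 + 2089 + 1495 + 3353 + 2414 + 766 = 13171.
Overall mean = Σ (Nₕ/N)·x̄ₕ — weight by population share, not a simple average.
Σ Nₕx̄ₕ = 3054·434.61 + 2089·482.93 + 1495·482.44 + 3353·449.95 + 2414·599.06 + 766·609.01 = 1327298.94 + 1008840.77 + 721247.8 + 1508682.35 + 1446130.84 + 466501.66 = 6478702.36.
Divide by N: 6478702.36 / 13171 = 491.8915... → 491.89.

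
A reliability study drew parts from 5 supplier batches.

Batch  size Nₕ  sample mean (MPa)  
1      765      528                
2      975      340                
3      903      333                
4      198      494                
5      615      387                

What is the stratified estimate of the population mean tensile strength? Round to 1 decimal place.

397.0

N = 3456; weights Wₕ = Nₕ/N = (0.2214, 0.2821, 0.2613, 0.0573, 0.1780).
x̄_st = Σ Wₕ·x̄ₕ = 0.2214·528 + 0.2821·340 + 0.2613·333 + 0.0573·494 + 0.1780·387 ≈ 396.972...
→ 397.0.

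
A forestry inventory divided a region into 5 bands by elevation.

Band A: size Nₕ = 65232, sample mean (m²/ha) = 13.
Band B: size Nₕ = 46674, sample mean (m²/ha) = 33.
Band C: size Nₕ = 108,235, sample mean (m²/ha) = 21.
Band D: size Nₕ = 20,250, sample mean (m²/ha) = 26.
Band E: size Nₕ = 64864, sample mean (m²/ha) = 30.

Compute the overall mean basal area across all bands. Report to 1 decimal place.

N = 305255; weights Wₕ = Nₕ/N = (0.2137, 0.1529, 0.3546, 0.0663, 0.2125).
x̄_st = Σ Wₕ·x̄ₕ = 0.2137·13 + 0.1529·33 + 0.3546·21 + 0.0663·26 + 0.2125·30 ≈ 23.369...
→ 23.4.

23.4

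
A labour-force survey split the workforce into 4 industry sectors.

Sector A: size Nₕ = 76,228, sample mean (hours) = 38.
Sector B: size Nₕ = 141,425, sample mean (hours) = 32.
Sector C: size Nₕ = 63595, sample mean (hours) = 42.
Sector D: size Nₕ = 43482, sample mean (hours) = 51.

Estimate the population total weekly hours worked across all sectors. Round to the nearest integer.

12310836

Estimate total by summing Nₕ·x̄ₕ over strata.
76228·38 + 141425·32 + 63595·42 + 43482·51 = 2896664 + 4525600 + 2670990 + 2217582 = 12310836.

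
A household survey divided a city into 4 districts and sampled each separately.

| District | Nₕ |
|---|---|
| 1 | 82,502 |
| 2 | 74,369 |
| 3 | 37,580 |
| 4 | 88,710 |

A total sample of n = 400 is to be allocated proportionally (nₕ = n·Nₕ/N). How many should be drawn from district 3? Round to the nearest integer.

53

Share of district 3 = 37580/283161 = 0.13272.
Allocate 400 × 0.13272 = 53.086... → 53.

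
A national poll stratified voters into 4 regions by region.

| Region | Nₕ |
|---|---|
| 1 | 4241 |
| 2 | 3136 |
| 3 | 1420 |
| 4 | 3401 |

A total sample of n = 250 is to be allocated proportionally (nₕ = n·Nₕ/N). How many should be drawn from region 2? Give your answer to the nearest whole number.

64

Share of region 2 = 3136/12198 = 0.25709.
Allocate 250 × 0.25709 = 64.273... → 64.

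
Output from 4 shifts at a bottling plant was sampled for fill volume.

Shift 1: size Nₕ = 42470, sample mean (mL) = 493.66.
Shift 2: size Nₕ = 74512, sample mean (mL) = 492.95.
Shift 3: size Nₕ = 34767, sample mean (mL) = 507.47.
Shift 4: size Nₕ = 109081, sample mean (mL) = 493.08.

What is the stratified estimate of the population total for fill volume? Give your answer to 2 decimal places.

1: 42470·493.66 = 20965740.2
2: 74512·492.95 = 36730690.4
3: 34767·507.47 = 17643209.49
4: 109081·493.08 = 53785659.48
τ̂ = Σ Nₕx̄ₕ = 129125299.57.

129125299.57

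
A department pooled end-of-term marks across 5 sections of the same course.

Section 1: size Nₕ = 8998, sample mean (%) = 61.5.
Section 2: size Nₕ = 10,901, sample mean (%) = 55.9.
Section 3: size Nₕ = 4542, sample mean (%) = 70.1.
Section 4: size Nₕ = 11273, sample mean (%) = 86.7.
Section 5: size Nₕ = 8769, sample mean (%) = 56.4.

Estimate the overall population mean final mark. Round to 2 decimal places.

66.39

x̄_st = (Σ Nₕx̄ₕ) / (Σ Nₕ) = (8998·61.5 + 10901·55.9 + 4542·70.1 + 11273·86.7 + 8769·56.4) / 44483
= 2953077.8 / 44483 = 66.3867... → 66.39.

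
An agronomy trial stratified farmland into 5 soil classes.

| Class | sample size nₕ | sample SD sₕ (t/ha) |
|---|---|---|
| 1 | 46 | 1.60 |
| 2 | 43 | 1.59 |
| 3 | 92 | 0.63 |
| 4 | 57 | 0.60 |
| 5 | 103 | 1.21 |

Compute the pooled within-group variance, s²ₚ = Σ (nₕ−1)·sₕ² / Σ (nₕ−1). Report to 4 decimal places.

Degrees of freedom: 45 + 42 + 91 + 56 + 102 = 336.
Σ(nₕ−1)sₕ² = 45·2.56 + 42·2.5281 + 91·0.3969 + 56·0.36 + 102·1.4641 = 426.9963.
s²ₚ = 426.9963 / 336 = 1.270822... → 1.2708.

1.2708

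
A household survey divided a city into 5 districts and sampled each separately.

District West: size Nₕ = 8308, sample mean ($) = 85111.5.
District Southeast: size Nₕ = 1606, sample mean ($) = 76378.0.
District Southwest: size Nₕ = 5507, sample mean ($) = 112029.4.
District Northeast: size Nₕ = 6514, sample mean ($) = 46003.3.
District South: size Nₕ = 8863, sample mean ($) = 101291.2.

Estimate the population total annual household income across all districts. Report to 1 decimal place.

2644124717.6

West: 8308·85111.5 = 707106342
Southeast: 1606·76378.0 = 122663068
Southwest: 5507·112029.4 = 616945905.8
Northeast: 6514·46003.3 = 299665496.2
South: 8863·101291.2 = 897743905.6
τ̂ = Σ Nₕx̄ₕ = 2644124717.6.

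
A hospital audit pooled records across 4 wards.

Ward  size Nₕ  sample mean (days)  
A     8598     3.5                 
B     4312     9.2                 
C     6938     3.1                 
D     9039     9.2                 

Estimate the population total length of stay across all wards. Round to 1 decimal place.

A: 8598·3.5 = 30093
B: 4312·9.2 = 39670.4
C: 6938·3.1 = 21507.8
D: 9039·9.2 = 83158.8
τ̂ = Σ Nₕx̄ₕ = 174430.0.

174430.0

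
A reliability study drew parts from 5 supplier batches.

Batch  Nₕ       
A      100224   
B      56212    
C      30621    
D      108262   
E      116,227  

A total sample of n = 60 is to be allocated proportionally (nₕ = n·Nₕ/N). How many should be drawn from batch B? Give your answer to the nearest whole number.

8

Share of batch B = 56212/411546 = 0.13659.
Allocate 60 × 0.13659 = 8.195... → 8.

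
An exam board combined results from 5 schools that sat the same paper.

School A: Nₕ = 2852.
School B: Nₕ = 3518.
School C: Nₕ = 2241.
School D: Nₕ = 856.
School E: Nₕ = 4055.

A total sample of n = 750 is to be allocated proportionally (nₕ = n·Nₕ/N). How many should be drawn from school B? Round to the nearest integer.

N = 2852 + 3518 + 2241 + 856 + 4055 = 13522.
n_B = 750·3518/13522 = 195.126... → 195.

195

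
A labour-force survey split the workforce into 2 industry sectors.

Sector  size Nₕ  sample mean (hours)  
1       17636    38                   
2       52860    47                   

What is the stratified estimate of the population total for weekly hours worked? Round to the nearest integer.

Population total = Σ Nₕ·x̄ₕ (each stratum's size times its mean).
17636·38 + 52860·47 = 670168 + 2484420 = 3154588.

3154588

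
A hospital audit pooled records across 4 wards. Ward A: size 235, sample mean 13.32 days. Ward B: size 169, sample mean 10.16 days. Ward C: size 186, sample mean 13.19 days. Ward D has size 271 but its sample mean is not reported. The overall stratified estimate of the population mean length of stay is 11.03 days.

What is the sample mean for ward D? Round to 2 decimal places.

N = 235 + 169 + 186 + 271 = 861.
Overall total = μ·N = 11.03·861 = 9496.83.
Subtract the known strata: 235·13.32 + 169·10.16 + 186·13.19 = 7300.58.
Remaining total for ward D: 9496.83 − 7300.58 = 2196.25.
Divide by its size: 2196.25 / 271 = 8.1042... → 8.10.

8.10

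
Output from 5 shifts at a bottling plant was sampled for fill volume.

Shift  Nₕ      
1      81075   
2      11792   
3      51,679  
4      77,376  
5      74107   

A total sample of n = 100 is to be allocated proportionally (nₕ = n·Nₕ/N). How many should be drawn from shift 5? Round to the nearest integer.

25

N = 81075 + 11792 + 51679 + 77376 + 74107 = 296029.
n_5 = 100·74107/296029 = 25.034... → 25.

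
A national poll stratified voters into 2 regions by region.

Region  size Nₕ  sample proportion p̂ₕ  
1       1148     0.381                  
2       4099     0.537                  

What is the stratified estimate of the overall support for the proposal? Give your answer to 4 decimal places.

Wₕ = Nₕ/N with N = 5247: 0.2188, 0.7812.
p̂_st = 0.2188·0.381 + 0.7812·0.537 ≈ 0.502868... → 0.5029.

0.5029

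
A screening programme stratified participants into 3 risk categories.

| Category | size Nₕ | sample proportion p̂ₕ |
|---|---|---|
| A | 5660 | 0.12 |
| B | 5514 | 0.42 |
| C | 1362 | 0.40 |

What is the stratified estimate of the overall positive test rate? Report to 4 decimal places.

0.2824

N = 5660 + 5514 + 1362 = 12536.
Overall proportion = Σ (Nₕ/N)·p̂ₕ.
Σ Nₕp̂ₕ = 679.2 + 2315.88 + 544.8 = 3539.88.
3539.88 / 12536 = 0.282377... → 0.2824.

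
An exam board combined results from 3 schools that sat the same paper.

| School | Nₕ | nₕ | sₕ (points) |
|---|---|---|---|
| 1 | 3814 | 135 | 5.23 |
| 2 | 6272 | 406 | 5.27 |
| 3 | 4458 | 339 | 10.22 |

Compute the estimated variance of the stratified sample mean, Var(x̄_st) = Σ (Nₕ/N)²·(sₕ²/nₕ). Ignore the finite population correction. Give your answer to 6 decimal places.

N = 14544. Term for each stratum: Wₕ²sₕ²/nₕ.
Var(x̄_st) = 0.013933597 + 0.012721536 + 0.028947728 = 0.055602862 → 0.055603.

0.055603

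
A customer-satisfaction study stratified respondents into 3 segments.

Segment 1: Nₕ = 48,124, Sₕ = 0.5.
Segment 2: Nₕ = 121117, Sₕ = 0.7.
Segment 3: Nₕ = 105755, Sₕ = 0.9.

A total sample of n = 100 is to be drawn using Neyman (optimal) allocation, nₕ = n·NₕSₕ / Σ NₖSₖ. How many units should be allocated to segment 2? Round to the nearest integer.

1: NₕSₕ = 48124·0.5 = 24062
2: NₕSₕ = 121117·0.7 = 84781.9
3: NₕSₕ = 105755·0.9 = 95179.5
Σ NₕSₕ = 204023.4.
n_2 = 100·84781.9/204023.4 = 41.555... → 42.

42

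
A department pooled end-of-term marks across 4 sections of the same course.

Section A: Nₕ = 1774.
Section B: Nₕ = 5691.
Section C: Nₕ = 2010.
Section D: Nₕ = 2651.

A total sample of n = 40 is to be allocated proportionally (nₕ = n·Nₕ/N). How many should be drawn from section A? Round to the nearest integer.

6

Share of section A = 1774/12126 = 0.14630.
Allocate 40 × 0.14630 = 5.852... → 6.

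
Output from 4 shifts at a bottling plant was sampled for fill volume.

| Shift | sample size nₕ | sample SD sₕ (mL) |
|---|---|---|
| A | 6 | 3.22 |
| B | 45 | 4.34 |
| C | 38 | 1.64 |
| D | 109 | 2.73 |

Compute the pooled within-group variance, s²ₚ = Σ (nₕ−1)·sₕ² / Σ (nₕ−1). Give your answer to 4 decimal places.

9.2012

Degrees of freedom: 5 + 44 + 37 + 108 = 194.
Σ(nₕ−1)sₕ² = 5·10.3684 + 44·18.8356 + 37·2.6896 + 108·7.4529 = 1785.0368.
s²ₚ = 1785.0368 / 194 = 9.201221... → 9.2012.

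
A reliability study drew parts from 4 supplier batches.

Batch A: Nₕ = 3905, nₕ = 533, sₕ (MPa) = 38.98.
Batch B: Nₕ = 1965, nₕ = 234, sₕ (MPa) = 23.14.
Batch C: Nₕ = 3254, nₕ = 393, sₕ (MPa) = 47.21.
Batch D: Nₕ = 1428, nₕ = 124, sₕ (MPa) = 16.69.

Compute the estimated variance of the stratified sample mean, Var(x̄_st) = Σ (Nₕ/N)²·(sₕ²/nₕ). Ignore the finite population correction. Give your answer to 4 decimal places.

1.0502

N = 10552; Wₕ = Nₕ/N.
batch A: (3905/10552)²·38.98²/533 = 0.3904172
batch B: (1965/10552)²·23.14²/234 = 0.0793536
batch C: (3254/10552)²·47.21²/393 = 0.5393131
batch D: (1428/10552)²·16.69²/124 = 0.0411413
Sum = 1.0502252 → 1.0502.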